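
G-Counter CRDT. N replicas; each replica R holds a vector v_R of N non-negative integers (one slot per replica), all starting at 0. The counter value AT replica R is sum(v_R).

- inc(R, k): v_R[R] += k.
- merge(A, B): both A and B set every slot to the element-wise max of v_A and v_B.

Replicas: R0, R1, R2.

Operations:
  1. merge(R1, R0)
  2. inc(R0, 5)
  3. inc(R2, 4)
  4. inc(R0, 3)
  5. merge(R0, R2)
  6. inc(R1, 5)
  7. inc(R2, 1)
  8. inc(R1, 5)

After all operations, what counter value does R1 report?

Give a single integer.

Answer: 10

Derivation:
Op 1: merge R1<->R0 -> R1=(0,0,0) R0=(0,0,0)
Op 2: inc R0 by 5 -> R0=(5,0,0) value=5
Op 3: inc R2 by 4 -> R2=(0,0,4) value=4
Op 4: inc R0 by 3 -> R0=(8,0,0) value=8
Op 5: merge R0<->R2 -> R0=(8,0,4) R2=(8,0,4)
Op 6: inc R1 by 5 -> R1=(0,5,0) value=5
Op 7: inc R2 by 1 -> R2=(8,0,5) value=13
Op 8: inc R1 by 5 -> R1=(0,10,0) value=10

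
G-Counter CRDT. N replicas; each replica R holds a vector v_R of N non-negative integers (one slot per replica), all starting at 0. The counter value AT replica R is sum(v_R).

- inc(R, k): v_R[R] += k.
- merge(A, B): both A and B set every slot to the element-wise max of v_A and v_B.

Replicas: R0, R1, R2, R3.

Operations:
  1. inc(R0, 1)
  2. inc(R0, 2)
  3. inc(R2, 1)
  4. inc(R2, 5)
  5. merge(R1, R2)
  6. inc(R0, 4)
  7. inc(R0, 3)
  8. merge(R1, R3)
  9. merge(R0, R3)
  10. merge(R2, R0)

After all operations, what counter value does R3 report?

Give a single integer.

Answer: 16

Derivation:
Op 1: inc R0 by 1 -> R0=(1,0,0,0) value=1
Op 2: inc R0 by 2 -> R0=(3,0,0,0) value=3
Op 3: inc R2 by 1 -> R2=(0,0,1,0) value=1
Op 4: inc R2 by 5 -> R2=(0,0,6,0) value=6
Op 5: merge R1<->R2 -> R1=(0,0,6,0) R2=(0,0,6,0)
Op 6: inc R0 by 4 -> R0=(7,0,0,0) value=7
Op 7: inc R0 by 3 -> R0=(10,0,0,0) value=10
Op 8: merge R1<->R3 -> R1=(0,0,6,0) R3=(0,0,6,0)
Op 9: merge R0<->R3 -> R0=(10,0,6,0) R3=(10,0,6,0)
Op 10: merge R2<->R0 -> R2=(10,0,6,0) R0=(10,0,6,0)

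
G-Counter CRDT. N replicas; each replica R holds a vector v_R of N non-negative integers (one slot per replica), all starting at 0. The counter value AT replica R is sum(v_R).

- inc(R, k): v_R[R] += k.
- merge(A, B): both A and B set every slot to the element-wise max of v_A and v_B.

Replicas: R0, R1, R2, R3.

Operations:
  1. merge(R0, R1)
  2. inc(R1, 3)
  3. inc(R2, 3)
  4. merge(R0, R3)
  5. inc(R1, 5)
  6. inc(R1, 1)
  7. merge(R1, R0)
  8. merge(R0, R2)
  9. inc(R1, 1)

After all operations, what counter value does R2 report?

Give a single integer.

Answer: 12

Derivation:
Op 1: merge R0<->R1 -> R0=(0,0,0,0) R1=(0,0,0,0)
Op 2: inc R1 by 3 -> R1=(0,3,0,0) value=3
Op 3: inc R2 by 3 -> R2=(0,0,3,0) value=3
Op 4: merge R0<->R3 -> R0=(0,0,0,0) R3=(0,0,0,0)
Op 5: inc R1 by 5 -> R1=(0,8,0,0) value=8
Op 6: inc R1 by 1 -> R1=(0,9,0,0) value=9
Op 7: merge R1<->R0 -> R1=(0,9,0,0) R0=(0,9,0,0)
Op 8: merge R0<->R2 -> R0=(0,9,3,0) R2=(0,9,3,0)
Op 9: inc R1 by 1 -> R1=(0,10,0,0) value=10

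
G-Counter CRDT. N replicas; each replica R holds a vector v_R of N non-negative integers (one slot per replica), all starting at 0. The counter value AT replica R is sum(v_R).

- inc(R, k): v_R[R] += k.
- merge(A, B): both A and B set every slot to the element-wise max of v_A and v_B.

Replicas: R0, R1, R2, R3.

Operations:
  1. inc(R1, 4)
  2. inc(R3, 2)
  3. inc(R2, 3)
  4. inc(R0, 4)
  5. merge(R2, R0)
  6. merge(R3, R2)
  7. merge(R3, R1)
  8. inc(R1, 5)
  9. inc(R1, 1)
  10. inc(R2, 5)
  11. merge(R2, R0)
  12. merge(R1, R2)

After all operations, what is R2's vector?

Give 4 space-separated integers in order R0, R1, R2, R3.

Op 1: inc R1 by 4 -> R1=(0,4,0,0) value=4
Op 2: inc R3 by 2 -> R3=(0,0,0,2) value=2
Op 3: inc R2 by 3 -> R2=(0,0,3,0) value=3
Op 4: inc R0 by 4 -> R0=(4,0,0,0) value=4
Op 5: merge R2<->R0 -> R2=(4,0,3,0) R0=(4,0,3,0)
Op 6: merge R3<->R2 -> R3=(4,0,3,2) R2=(4,0,3,2)
Op 7: merge R3<->R1 -> R3=(4,4,3,2) R1=(4,4,3,2)
Op 8: inc R1 by 5 -> R1=(4,9,3,2) value=18
Op 9: inc R1 by 1 -> R1=(4,10,3,2) value=19
Op 10: inc R2 by 5 -> R2=(4,0,8,2) value=14
Op 11: merge R2<->R0 -> R2=(4,0,8,2) R0=(4,0,8,2)
Op 12: merge R1<->R2 -> R1=(4,10,8,2) R2=(4,10,8,2)

Answer: 4 10 8 2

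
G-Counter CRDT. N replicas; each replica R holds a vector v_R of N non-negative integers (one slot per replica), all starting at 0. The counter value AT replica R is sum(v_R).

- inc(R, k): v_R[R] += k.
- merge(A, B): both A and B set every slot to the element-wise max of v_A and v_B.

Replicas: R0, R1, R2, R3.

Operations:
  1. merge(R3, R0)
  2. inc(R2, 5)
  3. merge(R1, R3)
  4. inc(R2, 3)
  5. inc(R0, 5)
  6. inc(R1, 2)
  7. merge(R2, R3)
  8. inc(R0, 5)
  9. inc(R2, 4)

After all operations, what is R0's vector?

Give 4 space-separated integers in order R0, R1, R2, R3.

Op 1: merge R3<->R0 -> R3=(0,0,0,0) R0=(0,0,0,0)
Op 2: inc R2 by 5 -> R2=(0,0,5,0) value=5
Op 3: merge R1<->R3 -> R1=(0,0,0,0) R3=(0,0,0,0)
Op 4: inc R2 by 3 -> R2=(0,0,8,0) value=8
Op 5: inc R0 by 5 -> R0=(5,0,0,0) value=5
Op 6: inc R1 by 2 -> R1=(0,2,0,0) value=2
Op 7: merge R2<->R3 -> R2=(0,0,8,0) R3=(0,0,8,0)
Op 8: inc R0 by 5 -> R0=(10,0,0,0) value=10
Op 9: inc R2 by 4 -> R2=(0,0,12,0) value=12

Answer: 10 0 0 0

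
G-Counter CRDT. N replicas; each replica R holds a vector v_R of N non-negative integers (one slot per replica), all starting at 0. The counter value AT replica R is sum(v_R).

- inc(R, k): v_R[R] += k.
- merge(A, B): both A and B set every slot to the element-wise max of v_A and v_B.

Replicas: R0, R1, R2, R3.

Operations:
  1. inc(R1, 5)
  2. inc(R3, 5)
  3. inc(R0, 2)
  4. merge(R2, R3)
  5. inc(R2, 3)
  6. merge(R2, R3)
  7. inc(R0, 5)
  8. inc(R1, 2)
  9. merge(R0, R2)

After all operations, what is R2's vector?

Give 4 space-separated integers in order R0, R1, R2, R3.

Op 1: inc R1 by 5 -> R1=(0,5,0,0) value=5
Op 2: inc R3 by 5 -> R3=(0,0,0,5) value=5
Op 3: inc R0 by 2 -> R0=(2,0,0,0) value=2
Op 4: merge R2<->R3 -> R2=(0,0,0,5) R3=(0,0,0,5)
Op 5: inc R2 by 3 -> R2=(0,0,3,5) value=8
Op 6: merge R2<->R3 -> R2=(0,0,3,5) R3=(0,0,3,5)
Op 7: inc R0 by 5 -> R0=(7,0,0,0) value=7
Op 8: inc R1 by 2 -> R1=(0,7,0,0) value=7
Op 9: merge R0<->R2 -> R0=(7,0,3,5) R2=(7,0,3,5)

Answer: 7 0 3 5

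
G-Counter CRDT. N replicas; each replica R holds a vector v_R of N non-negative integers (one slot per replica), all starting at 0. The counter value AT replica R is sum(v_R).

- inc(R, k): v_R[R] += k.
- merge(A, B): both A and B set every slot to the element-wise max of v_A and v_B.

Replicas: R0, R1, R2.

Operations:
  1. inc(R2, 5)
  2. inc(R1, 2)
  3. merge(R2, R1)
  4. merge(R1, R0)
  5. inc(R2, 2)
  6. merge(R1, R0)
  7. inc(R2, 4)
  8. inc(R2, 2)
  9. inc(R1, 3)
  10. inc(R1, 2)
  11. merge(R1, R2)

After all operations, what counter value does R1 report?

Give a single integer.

Answer: 20

Derivation:
Op 1: inc R2 by 5 -> R2=(0,0,5) value=5
Op 2: inc R1 by 2 -> R1=(0,2,0) value=2
Op 3: merge R2<->R1 -> R2=(0,2,5) R1=(0,2,5)
Op 4: merge R1<->R0 -> R1=(0,2,5) R0=(0,2,5)
Op 5: inc R2 by 2 -> R2=(0,2,7) value=9
Op 6: merge R1<->R0 -> R1=(0,2,5) R0=(0,2,5)
Op 7: inc R2 by 4 -> R2=(0,2,11) value=13
Op 8: inc R2 by 2 -> R2=(0,2,13) value=15
Op 9: inc R1 by 3 -> R1=(0,5,5) value=10
Op 10: inc R1 by 2 -> R1=(0,7,5) value=12
Op 11: merge R1<->R2 -> R1=(0,7,13) R2=(0,7,13)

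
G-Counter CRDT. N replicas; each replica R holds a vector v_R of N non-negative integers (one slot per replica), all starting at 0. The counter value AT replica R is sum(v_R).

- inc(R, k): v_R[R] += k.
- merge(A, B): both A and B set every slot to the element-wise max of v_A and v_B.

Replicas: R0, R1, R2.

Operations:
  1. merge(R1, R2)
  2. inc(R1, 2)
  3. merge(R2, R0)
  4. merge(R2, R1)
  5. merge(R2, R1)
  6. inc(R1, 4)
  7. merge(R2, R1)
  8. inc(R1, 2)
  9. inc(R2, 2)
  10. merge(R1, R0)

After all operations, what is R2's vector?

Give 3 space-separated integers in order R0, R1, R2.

Answer: 0 6 2

Derivation:
Op 1: merge R1<->R2 -> R1=(0,0,0) R2=(0,0,0)
Op 2: inc R1 by 2 -> R1=(0,2,0) value=2
Op 3: merge R2<->R0 -> R2=(0,0,0) R0=(0,0,0)
Op 4: merge R2<->R1 -> R2=(0,2,0) R1=(0,2,0)
Op 5: merge R2<->R1 -> R2=(0,2,0) R1=(0,2,0)
Op 6: inc R1 by 4 -> R1=(0,6,0) value=6
Op 7: merge R2<->R1 -> R2=(0,6,0) R1=(0,6,0)
Op 8: inc R1 by 2 -> R1=(0,8,0) value=8
Op 9: inc R2 by 2 -> R2=(0,6,2) value=8
Op 10: merge R1<->R0 -> R1=(0,8,0) R0=(0,8,0)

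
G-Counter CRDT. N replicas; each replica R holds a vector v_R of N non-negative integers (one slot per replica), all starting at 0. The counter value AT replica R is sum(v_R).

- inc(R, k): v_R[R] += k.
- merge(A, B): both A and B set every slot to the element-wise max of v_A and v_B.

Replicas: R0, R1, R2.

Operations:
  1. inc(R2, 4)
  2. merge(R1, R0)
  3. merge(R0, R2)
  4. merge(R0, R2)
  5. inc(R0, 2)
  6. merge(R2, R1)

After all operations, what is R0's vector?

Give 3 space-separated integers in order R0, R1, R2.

Answer: 2 0 4

Derivation:
Op 1: inc R2 by 4 -> R2=(0,0,4) value=4
Op 2: merge R1<->R0 -> R1=(0,0,0) R0=(0,0,0)
Op 3: merge R0<->R2 -> R0=(0,0,4) R2=(0,0,4)
Op 4: merge R0<->R2 -> R0=(0,0,4) R2=(0,0,4)
Op 5: inc R0 by 2 -> R0=(2,0,4) value=6
Op 6: merge R2<->R1 -> R2=(0,0,4) R1=(0,0,4)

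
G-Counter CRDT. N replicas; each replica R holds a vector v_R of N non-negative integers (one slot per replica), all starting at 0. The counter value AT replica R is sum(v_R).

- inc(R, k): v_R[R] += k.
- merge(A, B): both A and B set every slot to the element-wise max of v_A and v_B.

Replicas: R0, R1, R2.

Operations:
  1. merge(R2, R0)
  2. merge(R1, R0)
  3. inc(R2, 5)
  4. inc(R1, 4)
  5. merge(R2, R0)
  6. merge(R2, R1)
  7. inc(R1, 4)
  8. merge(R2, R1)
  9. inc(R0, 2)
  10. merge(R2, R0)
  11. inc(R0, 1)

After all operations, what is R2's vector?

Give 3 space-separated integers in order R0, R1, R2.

Answer: 2 8 5

Derivation:
Op 1: merge R2<->R0 -> R2=(0,0,0) R0=(0,0,0)
Op 2: merge R1<->R0 -> R1=(0,0,0) R0=(0,0,0)
Op 3: inc R2 by 5 -> R2=(0,0,5) value=5
Op 4: inc R1 by 4 -> R1=(0,4,0) value=4
Op 5: merge R2<->R0 -> R2=(0,0,5) R0=(0,0,5)
Op 6: merge R2<->R1 -> R2=(0,4,5) R1=(0,4,5)
Op 7: inc R1 by 4 -> R1=(0,8,5) value=13
Op 8: merge R2<->R1 -> R2=(0,8,5) R1=(0,8,5)
Op 9: inc R0 by 2 -> R0=(2,0,5) value=7
Op 10: merge R2<->R0 -> R2=(2,8,5) R0=(2,8,5)
Op 11: inc R0 by 1 -> R0=(3,8,5) value=16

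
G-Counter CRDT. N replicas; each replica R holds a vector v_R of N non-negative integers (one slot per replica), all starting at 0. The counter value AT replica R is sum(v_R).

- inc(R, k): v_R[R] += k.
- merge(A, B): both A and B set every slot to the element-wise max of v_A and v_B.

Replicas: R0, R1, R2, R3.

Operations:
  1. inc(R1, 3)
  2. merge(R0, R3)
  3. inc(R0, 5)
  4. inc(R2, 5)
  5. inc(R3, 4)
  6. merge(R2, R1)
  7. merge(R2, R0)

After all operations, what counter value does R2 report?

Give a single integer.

Answer: 13

Derivation:
Op 1: inc R1 by 3 -> R1=(0,3,0,0) value=3
Op 2: merge R0<->R3 -> R0=(0,0,0,0) R3=(0,0,0,0)
Op 3: inc R0 by 5 -> R0=(5,0,0,0) value=5
Op 4: inc R2 by 5 -> R2=(0,0,5,0) value=5
Op 5: inc R3 by 4 -> R3=(0,0,0,4) value=4
Op 6: merge R2<->R1 -> R2=(0,3,5,0) R1=(0,3,5,0)
Op 7: merge R2<->R0 -> R2=(5,3,5,0) R0=(5,3,5,0)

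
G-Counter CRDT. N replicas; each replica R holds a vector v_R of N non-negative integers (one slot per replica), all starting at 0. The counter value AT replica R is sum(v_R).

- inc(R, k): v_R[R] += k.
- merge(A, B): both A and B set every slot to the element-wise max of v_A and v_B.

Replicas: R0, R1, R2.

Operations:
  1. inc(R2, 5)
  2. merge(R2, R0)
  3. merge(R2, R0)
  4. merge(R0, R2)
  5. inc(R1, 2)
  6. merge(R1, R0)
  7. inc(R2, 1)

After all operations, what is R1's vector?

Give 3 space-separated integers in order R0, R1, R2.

Answer: 0 2 5

Derivation:
Op 1: inc R2 by 5 -> R2=(0,0,5) value=5
Op 2: merge R2<->R0 -> R2=(0,0,5) R0=(0,0,5)
Op 3: merge R2<->R0 -> R2=(0,0,5) R0=(0,0,5)
Op 4: merge R0<->R2 -> R0=(0,0,5) R2=(0,0,5)
Op 5: inc R1 by 2 -> R1=(0,2,0) value=2
Op 6: merge R1<->R0 -> R1=(0,2,5) R0=(0,2,5)
Op 7: inc R2 by 1 -> R2=(0,0,6) value=6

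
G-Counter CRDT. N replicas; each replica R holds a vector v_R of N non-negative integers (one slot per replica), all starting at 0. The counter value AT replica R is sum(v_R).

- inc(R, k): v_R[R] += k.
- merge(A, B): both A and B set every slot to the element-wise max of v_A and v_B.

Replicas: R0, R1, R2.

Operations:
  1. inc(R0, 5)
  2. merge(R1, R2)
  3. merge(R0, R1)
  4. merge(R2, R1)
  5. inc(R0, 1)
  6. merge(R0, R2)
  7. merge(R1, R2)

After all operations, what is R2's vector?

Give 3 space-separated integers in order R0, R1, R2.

Op 1: inc R0 by 5 -> R0=(5,0,0) value=5
Op 2: merge R1<->R2 -> R1=(0,0,0) R2=(0,0,0)
Op 3: merge R0<->R1 -> R0=(5,0,0) R1=(5,0,0)
Op 4: merge R2<->R1 -> R2=(5,0,0) R1=(5,0,0)
Op 5: inc R0 by 1 -> R0=(6,0,0) value=6
Op 6: merge R0<->R2 -> R0=(6,0,0) R2=(6,0,0)
Op 7: merge R1<->R2 -> R1=(6,0,0) R2=(6,0,0)

Answer: 6 0 0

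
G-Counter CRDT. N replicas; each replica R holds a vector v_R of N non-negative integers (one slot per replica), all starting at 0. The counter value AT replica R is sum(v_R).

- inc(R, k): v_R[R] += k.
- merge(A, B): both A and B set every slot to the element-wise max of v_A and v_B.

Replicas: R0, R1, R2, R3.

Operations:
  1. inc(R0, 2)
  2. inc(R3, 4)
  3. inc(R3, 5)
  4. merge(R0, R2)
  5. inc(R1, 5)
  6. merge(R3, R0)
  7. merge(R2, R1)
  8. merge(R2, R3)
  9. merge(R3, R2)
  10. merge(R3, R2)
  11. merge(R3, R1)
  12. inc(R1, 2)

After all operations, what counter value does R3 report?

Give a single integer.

Op 1: inc R0 by 2 -> R0=(2,0,0,0) value=2
Op 2: inc R3 by 4 -> R3=(0,0,0,4) value=4
Op 3: inc R3 by 5 -> R3=(0,0,0,9) value=9
Op 4: merge R0<->R2 -> R0=(2,0,0,0) R2=(2,0,0,0)
Op 5: inc R1 by 5 -> R1=(0,5,0,0) value=5
Op 6: merge R3<->R0 -> R3=(2,0,0,9) R0=(2,0,0,9)
Op 7: merge R2<->R1 -> R2=(2,5,0,0) R1=(2,5,0,0)
Op 8: merge R2<->R3 -> R2=(2,5,0,9) R3=(2,5,0,9)
Op 9: merge R3<->R2 -> R3=(2,5,0,9) R2=(2,5,0,9)
Op 10: merge R3<->R2 -> R3=(2,5,0,9) R2=(2,5,0,9)
Op 11: merge R3<->R1 -> R3=(2,5,0,9) R1=(2,5,0,9)
Op 12: inc R1 by 2 -> R1=(2,7,0,9) value=18

Answer: 16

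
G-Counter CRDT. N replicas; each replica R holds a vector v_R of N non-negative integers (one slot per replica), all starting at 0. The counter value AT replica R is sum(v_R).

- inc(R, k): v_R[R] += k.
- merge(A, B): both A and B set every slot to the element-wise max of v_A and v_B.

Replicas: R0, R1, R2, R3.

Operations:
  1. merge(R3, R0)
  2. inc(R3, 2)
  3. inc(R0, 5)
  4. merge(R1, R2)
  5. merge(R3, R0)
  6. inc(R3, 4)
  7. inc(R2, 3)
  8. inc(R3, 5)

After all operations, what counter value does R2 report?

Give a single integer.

Answer: 3

Derivation:
Op 1: merge R3<->R0 -> R3=(0,0,0,0) R0=(0,0,0,0)
Op 2: inc R3 by 2 -> R3=(0,0,0,2) value=2
Op 3: inc R0 by 5 -> R0=(5,0,0,0) value=5
Op 4: merge R1<->R2 -> R1=(0,0,0,0) R2=(0,0,0,0)
Op 5: merge R3<->R0 -> R3=(5,0,0,2) R0=(5,0,0,2)
Op 6: inc R3 by 4 -> R3=(5,0,0,6) value=11
Op 7: inc R2 by 3 -> R2=(0,0,3,0) value=3
Op 8: inc R3 by 5 -> R3=(5,0,0,11) value=16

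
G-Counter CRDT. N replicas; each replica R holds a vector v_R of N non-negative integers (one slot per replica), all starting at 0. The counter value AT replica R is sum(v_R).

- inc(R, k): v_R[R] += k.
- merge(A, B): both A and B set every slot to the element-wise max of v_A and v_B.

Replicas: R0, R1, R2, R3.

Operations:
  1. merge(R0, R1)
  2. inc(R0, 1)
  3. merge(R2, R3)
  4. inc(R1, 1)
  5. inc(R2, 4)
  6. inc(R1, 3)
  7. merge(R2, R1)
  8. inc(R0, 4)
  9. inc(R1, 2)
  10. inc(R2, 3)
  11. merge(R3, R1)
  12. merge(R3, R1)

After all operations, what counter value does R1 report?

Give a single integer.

Op 1: merge R0<->R1 -> R0=(0,0,0,0) R1=(0,0,0,0)
Op 2: inc R0 by 1 -> R0=(1,0,0,0) value=1
Op 3: merge R2<->R3 -> R2=(0,0,0,0) R3=(0,0,0,0)
Op 4: inc R1 by 1 -> R1=(0,1,0,0) value=1
Op 5: inc R2 by 4 -> R2=(0,0,4,0) value=4
Op 6: inc R1 by 3 -> R1=(0,4,0,0) value=4
Op 7: merge R2<->R1 -> R2=(0,4,4,0) R1=(0,4,4,0)
Op 8: inc R0 by 4 -> R0=(5,0,0,0) value=5
Op 9: inc R1 by 2 -> R1=(0,6,4,0) value=10
Op 10: inc R2 by 3 -> R2=(0,4,7,0) value=11
Op 11: merge R3<->R1 -> R3=(0,6,4,0) R1=(0,6,4,0)
Op 12: merge R3<->R1 -> R3=(0,6,4,0) R1=(0,6,4,0)

Answer: 10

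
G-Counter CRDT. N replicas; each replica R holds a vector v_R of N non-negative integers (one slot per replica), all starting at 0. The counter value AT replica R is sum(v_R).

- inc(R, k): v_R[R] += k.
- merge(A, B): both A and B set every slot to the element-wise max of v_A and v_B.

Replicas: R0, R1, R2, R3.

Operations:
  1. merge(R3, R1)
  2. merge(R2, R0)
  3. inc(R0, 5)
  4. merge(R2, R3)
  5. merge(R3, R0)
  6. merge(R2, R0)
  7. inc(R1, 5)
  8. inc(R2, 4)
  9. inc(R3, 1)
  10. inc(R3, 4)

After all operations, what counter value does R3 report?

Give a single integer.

Answer: 10

Derivation:
Op 1: merge R3<->R1 -> R3=(0,0,0,0) R1=(0,0,0,0)
Op 2: merge R2<->R0 -> R2=(0,0,0,0) R0=(0,0,0,0)
Op 3: inc R0 by 5 -> R0=(5,0,0,0) value=5
Op 4: merge R2<->R3 -> R2=(0,0,0,0) R3=(0,0,0,0)
Op 5: merge R3<->R0 -> R3=(5,0,0,0) R0=(5,0,0,0)
Op 6: merge R2<->R0 -> R2=(5,0,0,0) R0=(5,0,0,0)
Op 7: inc R1 by 5 -> R1=(0,5,0,0) value=5
Op 8: inc R2 by 4 -> R2=(5,0,4,0) value=9
Op 9: inc R3 by 1 -> R3=(5,0,0,1) value=6
Op 10: inc R3 by 4 -> R3=(5,0,0,5) value=10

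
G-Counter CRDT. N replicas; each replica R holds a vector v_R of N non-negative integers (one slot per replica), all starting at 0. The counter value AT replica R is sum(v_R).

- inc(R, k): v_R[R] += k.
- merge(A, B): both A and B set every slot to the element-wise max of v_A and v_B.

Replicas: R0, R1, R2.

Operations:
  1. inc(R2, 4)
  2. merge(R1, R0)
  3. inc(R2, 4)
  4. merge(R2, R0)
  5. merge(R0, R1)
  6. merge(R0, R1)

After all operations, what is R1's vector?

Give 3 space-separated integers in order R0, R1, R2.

Op 1: inc R2 by 4 -> R2=(0,0,4) value=4
Op 2: merge R1<->R0 -> R1=(0,0,0) R0=(0,0,0)
Op 3: inc R2 by 4 -> R2=(0,0,8) value=8
Op 4: merge R2<->R0 -> R2=(0,0,8) R0=(0,0,8)
Op 5: merge R0<->R1 -> R0=(0,0,8) R1=(0,0,8)
Op 6: merge R0<->R1 -> R0=(0,0,8) R1=(0,0,8)

Answer: 0 0 8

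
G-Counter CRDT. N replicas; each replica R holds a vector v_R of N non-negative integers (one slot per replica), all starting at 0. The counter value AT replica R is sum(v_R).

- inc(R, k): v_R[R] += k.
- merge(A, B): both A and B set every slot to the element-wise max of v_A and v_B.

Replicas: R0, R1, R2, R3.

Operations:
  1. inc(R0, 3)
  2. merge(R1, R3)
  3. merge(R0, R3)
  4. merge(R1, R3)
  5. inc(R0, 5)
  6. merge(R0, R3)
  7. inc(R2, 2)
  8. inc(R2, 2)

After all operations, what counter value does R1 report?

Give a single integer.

Answer: 3

Derivation:
Op 1: inc R0 by 3 -> R0=(3,0,0,0) value=3
Op 2: merge R1<->R3 -> R1=(0,0,0,0) R3=(0,0,0,0)
Op 3: merge R0<->R3 -> R0=(3,0,0,0) R3=(3,0,0,0)
Op 4: merge R1<->R3 -> R1=(3,0,0,0) R3=(3,0,0,0)
Op 5: inc R0 by 5 -> R0=(8,0,0,0) value=8
Op 6: merge R0<->R3 -> R0=(8,0,0,0) R3=(8,0,0,0)
Op 7: inc R2 by 2 -> R2=(0,0,2,0) value=2
Op 8: inc R2 by 2 -> R2=(0,0,4,0) value=4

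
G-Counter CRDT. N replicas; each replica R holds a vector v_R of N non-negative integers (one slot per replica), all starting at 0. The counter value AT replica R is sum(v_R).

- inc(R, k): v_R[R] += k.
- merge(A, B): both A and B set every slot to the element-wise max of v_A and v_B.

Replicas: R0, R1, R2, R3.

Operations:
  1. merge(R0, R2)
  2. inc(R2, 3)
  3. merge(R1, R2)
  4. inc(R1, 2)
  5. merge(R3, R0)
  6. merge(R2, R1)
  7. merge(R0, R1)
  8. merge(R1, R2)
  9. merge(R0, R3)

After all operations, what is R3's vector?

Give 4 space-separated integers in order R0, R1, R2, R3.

Answer: 0 2 3 0

Derivation:
Op 1: merge R0<->R2 -> R0=(0,0,0,0) R2=(0,0,0,0)
Op 2: inc R2 by 3 -> R2=(0,0,3,0) value=3
Op 3: merge R1<->R2 -> R1=(0,0,3,0) R2=(0,0,3,0)
Op 4: inc R1 by 2 -> R1=(0,2,3,0) value=5
Op 5: merge R3<->R0 -> R3=(0,0,0,0) R0=(0,0,0,0)
Op 6: merge R2<->R1 -> R2=(0,2,3,0) R1=(0,2,3,0)
Op 7: merge R0<->R1 -> R0=(0,2,3,0) R1=(0,2,3,0)
Op 8: merge R1<->R2 -> R1=(0,2,3,0) R2=(0,2,3,0)
Op 9: merge R0<->R3 -> R0=(0,2,3,0) R3=(0,2,3,0)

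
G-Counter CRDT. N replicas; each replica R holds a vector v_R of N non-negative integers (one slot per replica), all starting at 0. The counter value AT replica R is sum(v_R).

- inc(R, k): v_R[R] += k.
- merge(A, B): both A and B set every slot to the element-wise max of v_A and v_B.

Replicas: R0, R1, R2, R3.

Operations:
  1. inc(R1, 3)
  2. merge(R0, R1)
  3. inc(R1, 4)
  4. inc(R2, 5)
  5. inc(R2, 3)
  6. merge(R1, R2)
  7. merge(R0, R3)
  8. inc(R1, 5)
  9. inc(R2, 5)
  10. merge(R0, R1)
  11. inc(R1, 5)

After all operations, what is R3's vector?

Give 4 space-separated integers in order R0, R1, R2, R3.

Op 1: inc R1 by 3 -> R1=(0,3,0,0) value=3
Op 2: merge R0<->R1 -> R0=(0,3,0,0) R1=(0,3,0,0)
Op 3: inc R1 by 4 -> R1=(0,7,0,0) value=7
Op 4: inc R2 by 5 -> R2=(0,0,5,0) value=5
Op 5: inc R2 by 3 -> R2=(0,0,8,0) value=8
Op 6: merge R1<->R2 -> R1=(0,7,8,0) R2=(0,7,8,0)
Op 7: merge R0<->R3 -> R0=(0,3,0,0) R3=(0,3,0,0)
Op 8: inc R1 by 5 -> R1=(0,12,8,0) value=20
Op 9: inc R2 by 5 -> R2=(0,7,13,0) value=20
Op 10: merge R0<->R1 -> R0=(0,12,8,0) R1=(0,12,8,0)
Op 11: inc R1 by 5 -> R1=(0,17,8,0) value=25

Answer: 0 3 0 0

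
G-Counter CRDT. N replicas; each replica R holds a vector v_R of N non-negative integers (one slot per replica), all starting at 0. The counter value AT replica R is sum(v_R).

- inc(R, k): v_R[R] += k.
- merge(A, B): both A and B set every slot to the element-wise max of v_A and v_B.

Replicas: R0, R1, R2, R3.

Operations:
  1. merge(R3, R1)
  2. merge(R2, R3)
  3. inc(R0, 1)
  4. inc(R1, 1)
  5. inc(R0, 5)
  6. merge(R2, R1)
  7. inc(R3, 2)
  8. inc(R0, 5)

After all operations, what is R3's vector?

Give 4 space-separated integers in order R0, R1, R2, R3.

Answer: 0 0 0 2

Derivation:
Op 1: merge R3<->R1 -> R3=(0,0,0,0) R1=(0,0,0,0)
Op 2: merge R2<->R3 -> R2=(0,0,0,0) R3=(0,0,0,0)
Op 3: inc R0 by 1 -> R0=(1,0,0,0) value=1
Op 4: inc R1 by 1 -> R1=(0,1,0,0) value=1
Op 5: inc R0 by 5 -> R0=(6,0,0,0) value=6
Op 6: merge R2<->R1 -> R2=(0,1,0,0) R1=(0,1,0,0)
Op 7: inc R3 by 2 -> R3=(0,0,0,2) value=2
Op 8: inc R0 by 5 -> R0=(11,0,0,0) value=11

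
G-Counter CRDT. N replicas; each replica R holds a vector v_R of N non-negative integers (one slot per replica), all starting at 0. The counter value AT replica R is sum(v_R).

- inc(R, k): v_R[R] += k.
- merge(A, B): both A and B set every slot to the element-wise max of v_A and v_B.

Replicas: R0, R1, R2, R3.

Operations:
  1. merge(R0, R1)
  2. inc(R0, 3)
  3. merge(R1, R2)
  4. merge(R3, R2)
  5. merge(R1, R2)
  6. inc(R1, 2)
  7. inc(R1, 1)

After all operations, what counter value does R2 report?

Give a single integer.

Answer: 0

Derivation:
Op 1: merge R0<->R1 -> R0=(0,0,0,0) R1=(0,0,0,0)
Op 2: inc R0 by 3 -> R0=(3,0,0,0) value=3
Op 3: merge R1<->R2 -> R1=(0,0,0,0) R2=(0,0,0,0)
Op 4: merge R3<->R2 -> R3=(0,0,0,0) R2=(0,0,0,0)
Op 5: merge R1<->R2 -> R1=(0,0,0,0) R2=(0,0,0,0)
Op 6: inc R1 by 2 -> R1=(0,2,0,0) value=2
Op 7: inc R1 by 1 -> R1=(0,3,0,0) value=3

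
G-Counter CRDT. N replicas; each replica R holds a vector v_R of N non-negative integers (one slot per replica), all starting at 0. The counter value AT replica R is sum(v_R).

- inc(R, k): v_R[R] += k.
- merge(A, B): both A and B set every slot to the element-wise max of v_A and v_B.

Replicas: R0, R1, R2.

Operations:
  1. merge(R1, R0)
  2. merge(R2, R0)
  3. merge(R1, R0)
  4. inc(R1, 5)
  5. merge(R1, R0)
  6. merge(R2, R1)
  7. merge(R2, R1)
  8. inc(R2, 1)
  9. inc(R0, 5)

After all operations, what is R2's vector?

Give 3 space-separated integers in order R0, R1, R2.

Op 1: merge R1<->R0 -> R1=(0,0,0) R0=(0,0,0)
Op 2: merge R2<->R0 -> R2=(0,0,0) R0=(0,0,0)
Op 3: merge R1<->R0 -> R1=(0,0,0) R0=(0,0,0)
Op 4: inc R1 by 5 -> R1=(0,5,0) value=5
Op 5: merge R1<->R0 -> R1=(0,5,0) R0=(0,5,0)
Op 6: merge R2<->R1 -> R2=(0,5,0) R1=(0,5,0)
Op 7: merge R2<->R1 -> R2=(0,5,0) R1=(0,5,0)
Op 8: inc R2 by 1 -> R2=(0,5,1) value=6
Op 9: inc R0 by 5 -> R0=(5,5,0) value=10

Answer: 0 5 1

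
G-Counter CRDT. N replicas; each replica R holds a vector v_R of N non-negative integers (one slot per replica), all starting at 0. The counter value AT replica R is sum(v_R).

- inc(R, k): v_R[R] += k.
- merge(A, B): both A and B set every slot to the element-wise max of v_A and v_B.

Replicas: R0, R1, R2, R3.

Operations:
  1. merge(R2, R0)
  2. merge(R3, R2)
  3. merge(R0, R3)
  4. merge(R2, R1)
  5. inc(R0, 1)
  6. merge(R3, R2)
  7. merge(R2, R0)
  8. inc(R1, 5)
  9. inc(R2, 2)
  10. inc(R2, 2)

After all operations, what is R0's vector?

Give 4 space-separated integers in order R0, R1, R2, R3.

Op 1: merge R2<->R0 -> R2=(0,0,0,0) R0=(0,0,0,0)
Op 2: merge R3<->R2 -> R3=(0,0,0,0) R2=(0,0,0,0)
Op 3: merge R0<->R3 -> R0=(0,0,0,0) R3=(0,0,0,0)
Op 4: merge R2<->R1 -> R2=(0,0,0,0) R1=(0,0,0,0)
Op 5: inc R0 by 1 -> R0=(1,0,0,0) value=1
Op 6: merge R3<->R2 -> R3=(0,0,0,0) R2=(0,0,0,0)
Op 7: merge R2<->R0 -> R2=(1,0,0,0) R0=(1,0,0,0)
Op 8: inc R1 by 5 -> R1=(0,5,0,0) value=5
Op 9: inc R2 by 2 -> R2=(1,0,2,0) value=3
Op 10: inc R2 by 2 -> R2=(1,0,4,0) value=5

Answer: 1 0 0 0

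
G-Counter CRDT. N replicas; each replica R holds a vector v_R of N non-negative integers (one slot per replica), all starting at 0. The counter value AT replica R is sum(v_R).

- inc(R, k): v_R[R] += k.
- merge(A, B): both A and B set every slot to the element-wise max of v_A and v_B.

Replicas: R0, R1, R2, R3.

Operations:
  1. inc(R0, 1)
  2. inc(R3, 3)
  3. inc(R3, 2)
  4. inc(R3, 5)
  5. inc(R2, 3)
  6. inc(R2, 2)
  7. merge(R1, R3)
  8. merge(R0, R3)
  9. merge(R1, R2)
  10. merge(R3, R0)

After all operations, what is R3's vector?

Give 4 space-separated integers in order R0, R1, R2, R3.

Answer: 1 0 0 10

Derivation:
Op 1: inc R0 by 1 -> R0=(1,0,0,0) value=1
Op 2: inc R3 by 3 -> R3=(0,0,0,3) value=3
Op 3: inc R3 by 2 -> R3=(0,0,0,5) value=5
Op 4: inc R3 by 5 -> R3=(0,0,0,10) value=10
Op 5: inc R2 by 3 -> R2=(0,0,3,0) value=3
Op 6: inc R2 by 2 -> R2=(0,0,5,0) value=5
Op 7: merge R1<->R3 -> R1=(0,0,0,10) R3=(0,0,0,10)
Op 8: merge R0<->R3 -> R0=(1,0,0,10) R3=(1,0,0,10)
Op 9: merge R1<->R2 -> R1=(0,0,5,10) R2=(0,0,5,10)
Op 10: merge R3<->R0 -> R3=(1,0,0,10) R0=(1,0,0,10)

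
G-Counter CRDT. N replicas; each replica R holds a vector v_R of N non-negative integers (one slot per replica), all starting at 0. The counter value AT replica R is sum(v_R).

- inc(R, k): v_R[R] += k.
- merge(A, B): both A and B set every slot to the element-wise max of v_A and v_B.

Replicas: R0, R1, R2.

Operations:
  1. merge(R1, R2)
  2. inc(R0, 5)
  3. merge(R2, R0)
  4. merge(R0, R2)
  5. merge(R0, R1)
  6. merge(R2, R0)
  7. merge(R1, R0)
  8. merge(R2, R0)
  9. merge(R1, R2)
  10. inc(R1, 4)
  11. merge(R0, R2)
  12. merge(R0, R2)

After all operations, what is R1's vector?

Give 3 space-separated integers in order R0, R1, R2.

Op 1: merge R1<->R2 -> R1=(0,0,0) R2=(0,0,0)
Op 2: inc R0 by 5 -> R0=(5,0,0) value=5
Op 3: merge R2<->R0 -> R2=(5,0,0) R0=(5,0,0)
Op 4: merge R0<->R2 -> R0=(5,0,0) R2=(5,0,0)
Op 5: merge R0<->R1 -> R0=(5,0,0) R1=(5,0,0)
Op 6: merge R2<->R0 -> R2=(5,0,0) R0=(5,0,0)
Op 7: merge R1<->R0 -> R1=(5,0,0) R0=(5,0,0)
Op 8: merge R2<->R0 -> R2=(5,0,0) R0=(5,0,0)
Op 9: merge R1<->R2 -> R1=(5,0,0) R2=(5,0,0)
Op 10: inc R1 by 4 -> R1=(5,4,0) value=9
Op 11: merge R0<->R2 -> R0=(5,0,0) R2=(5,0,0)
Op 12: merge R0<->R2 -> R0=(5,0,0) R2=(5,0,0)

Answer: 5 4 0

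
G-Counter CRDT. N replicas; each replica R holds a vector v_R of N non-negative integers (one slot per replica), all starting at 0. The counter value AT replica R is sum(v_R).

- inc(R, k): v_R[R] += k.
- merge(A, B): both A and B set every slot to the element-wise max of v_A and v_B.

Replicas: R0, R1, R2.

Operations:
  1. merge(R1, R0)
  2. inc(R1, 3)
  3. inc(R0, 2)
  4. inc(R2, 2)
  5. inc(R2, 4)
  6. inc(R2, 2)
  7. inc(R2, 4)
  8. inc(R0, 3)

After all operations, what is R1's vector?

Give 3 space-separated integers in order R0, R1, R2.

Op 1: merge R1<->R0 -> R1=(0,0,0) R0=(0,0,0)
Op 2: inc R1 by 3 -> R1=(0,3,0) value=3
Op 3: inc R0 by 2 -> R0=(2,0,0) value=2
Op 4: inc R2 by 2 -> R2=(0,0,2) value=2
Op 5: inc R2 by 4 -> R2=(0,0,6) value=6
Op 6: inc R2 by 2 -> R2=(0,0,8) value=8
Op 7: inc R2 by 4 -> R2=(0,0,12) value=12
Op 8: inc R0 by 3 -> R0=(5,0,0) value=5

Answer: 0 3 0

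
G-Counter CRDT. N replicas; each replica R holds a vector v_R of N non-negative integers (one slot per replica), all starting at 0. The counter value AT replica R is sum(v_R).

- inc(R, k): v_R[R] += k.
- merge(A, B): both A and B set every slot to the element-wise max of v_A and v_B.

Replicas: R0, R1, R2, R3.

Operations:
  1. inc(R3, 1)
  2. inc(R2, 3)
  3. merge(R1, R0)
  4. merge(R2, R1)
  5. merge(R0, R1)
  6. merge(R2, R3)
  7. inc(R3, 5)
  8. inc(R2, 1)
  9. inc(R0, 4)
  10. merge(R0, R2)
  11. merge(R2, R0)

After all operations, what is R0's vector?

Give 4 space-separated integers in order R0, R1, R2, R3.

Op 1: inc R3 by 1 -> R3=(0,0,0,1) value=1
Op 2: inc R2 by 3 -> R2=(0,0,3,0) value=3
Op 3: merge R1<->R0 -> R1=(0,0,0,0) R0=(0,0,0,0)
Op 4: merge R2<->R1 -> R2=(0,0,3,0) R1=(0,0,3,0)
Op 5: merge R0<->R1 -> R0=(0,0,3,0) R1=(0,0,3,0)
Op 6: merge R2<->R3 -> R2=(0,0,3,1) R3=(0,0,3,1)
Op 7: inc R3 by 5 -> R3=(0,0,3,6) value=9
Op 8: inc R2 by 1 -> R2=(0,0,4,1) value=5
Op 9: inc R0 by 4 -> R0=(4,0,3,0) value=7
Op 10: merge R0<->R2 -> R0=(4,0,4,1) R2=(4,0,4,1)
Op 11: merge R2<->R0 -> R2=(4,0,4,1) R0=(4,0,4,1)

Answer: 4 0 4 1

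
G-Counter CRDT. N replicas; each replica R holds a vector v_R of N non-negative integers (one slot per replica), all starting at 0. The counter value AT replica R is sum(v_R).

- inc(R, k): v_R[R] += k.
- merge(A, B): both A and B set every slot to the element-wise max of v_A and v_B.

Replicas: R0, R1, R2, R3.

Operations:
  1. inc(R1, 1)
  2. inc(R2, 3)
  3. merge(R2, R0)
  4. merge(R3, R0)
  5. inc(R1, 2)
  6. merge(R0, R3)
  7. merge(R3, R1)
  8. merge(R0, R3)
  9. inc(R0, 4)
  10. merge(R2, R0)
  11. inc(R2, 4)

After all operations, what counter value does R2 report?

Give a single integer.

Op 1: inc R1 by 1 -> R1=(0,1,0,0) value=1
Op 2: inc R2 by 3 -> R2=(0,0,3,0) value=3
Op 3: merge R2<->R0 -> R2=(0,0,3,0) R0=(0,0,3,0)
Op 4: merge R3<->R0 -> R3=(0,0,3,0) R0=(0,0,3,0)
Op 5: inc R1 by 2 -> R1=(0,3,0,0) value=3
Op 6: merge R0<->R3 -> R0=(0,0,3,0) R3=(0,0,3,0)
Op 7: merge R3<->R1 -> R3=(0,3,3,0) R1=(0,3,3,0)
Op 8: merge R0<->R3 -> R0=(0,3,3,0) R3=(0,3,3,0)
Op 9: inc R0 by 4 -> R0=(4,3,3,0) value=10
Op 10: merge R2<->R0 -> R2=(4,3,3,0) R0=(4,3,3,0)
Op 11: inc R2 by 4 -> R2=(4,3,7,0) value=14

Answer: 14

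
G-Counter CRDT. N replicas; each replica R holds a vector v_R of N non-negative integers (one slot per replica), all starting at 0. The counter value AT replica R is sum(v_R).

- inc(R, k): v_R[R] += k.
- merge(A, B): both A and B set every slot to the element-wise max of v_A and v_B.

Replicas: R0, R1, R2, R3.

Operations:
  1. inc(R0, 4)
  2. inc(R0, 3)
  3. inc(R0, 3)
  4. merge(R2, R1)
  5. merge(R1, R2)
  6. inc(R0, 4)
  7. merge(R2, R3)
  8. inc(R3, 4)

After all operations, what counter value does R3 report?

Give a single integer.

Op 1: inc R0 by 4 -> R0=(4,0,0,0) value=4
Op 2: inc R0 by 3 -> R0=(7,0,0,0) value=7
Op 3: inc R0 by 3 -> R0=(10,0,0,0) value=10
Op 4: merge R2<->R1 -> R2=(0,0,0,0) R1=(0,0,0,0)
Op 5: merge R1<->R2 -> R1=(0,0,0,0) R2=(0,0,0,0)
Op 6: inc R0 by 4 -> R0=(14,0,0,0) value=14
Op 7: merge R2<->R3 -> R2=(0,0,0,0) R3=(0,0,0,0)
Op 8: inc R3 by 4 -> R3=(0,0,0,4) value=4

Answer: 4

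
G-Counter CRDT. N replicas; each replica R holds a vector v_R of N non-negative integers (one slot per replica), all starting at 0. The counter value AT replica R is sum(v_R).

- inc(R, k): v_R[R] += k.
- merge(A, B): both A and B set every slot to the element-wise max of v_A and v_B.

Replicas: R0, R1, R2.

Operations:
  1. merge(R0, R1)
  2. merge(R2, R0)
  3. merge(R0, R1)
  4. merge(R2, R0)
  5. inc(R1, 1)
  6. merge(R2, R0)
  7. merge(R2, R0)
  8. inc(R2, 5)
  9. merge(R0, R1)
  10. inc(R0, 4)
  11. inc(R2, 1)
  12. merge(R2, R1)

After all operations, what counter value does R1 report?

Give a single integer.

Op 1: merge R0<->R1 -> R0=(0,0,0) R1=(0,0,0)
Op 2: merge R2<->R0 -> R2=(0,0,0) R0=(0,0,0)
Op 3: merge R0<->R1 -> R0=(0,0,0) R1=(0,0,0)
Op 4: merge R2<->R0 -> R2=(0,0,0) R0=(0,0,0)
Op 5: inc R1 by 1 -> R1=(0,1,0) value=1
Op 6: merge R2<->R0 -> R2=(0,0,0) R0=(0,0,0)
Op 7: merge R2<->R0 -> R2=(0,0,0) R0=(0,0,0)
Op 8: inc R2 by 5 -> R2=(0,0,5) value=5
Op 9: merge R0<->R1 -> R0=(0,1,0) R1=(0,1,0)
Op 10: inc R0 by 4 -> R0=(4,1,0) value=5
Op 11: inc R2 by 1 -> R2=(0,0,6) value=6
Op 12: merge R2<->R1 -> R2=(0,1,6) R1=(0,1,6)

Answer: 7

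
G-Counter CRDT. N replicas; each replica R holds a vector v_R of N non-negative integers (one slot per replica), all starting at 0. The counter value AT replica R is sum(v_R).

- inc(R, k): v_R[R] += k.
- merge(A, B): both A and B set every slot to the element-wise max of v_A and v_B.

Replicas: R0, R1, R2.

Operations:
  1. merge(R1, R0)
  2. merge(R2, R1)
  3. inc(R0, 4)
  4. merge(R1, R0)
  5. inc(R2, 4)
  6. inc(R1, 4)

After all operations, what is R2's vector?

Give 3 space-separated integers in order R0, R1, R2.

Answer: 0 0 4

Derivation:
Op 1: merge R1<->R0 -> R1=(0,0,0) R0=(0,0,0)
Op 2: merge R2<->R1 -> R2=(0,0,0) R1=(0,0,0)
Op 3: inc R0 by 4 -> R0=(4,0,0) value=4
Op 4: merge R1<->R0 -> R1=(4,0,0) R0=(4,0,0)
Op 5: inc R2 by 4 -> R2=(0,0,4) value=4
Op 6: inc R1 by 4 -> R1=(4,4,0) value=8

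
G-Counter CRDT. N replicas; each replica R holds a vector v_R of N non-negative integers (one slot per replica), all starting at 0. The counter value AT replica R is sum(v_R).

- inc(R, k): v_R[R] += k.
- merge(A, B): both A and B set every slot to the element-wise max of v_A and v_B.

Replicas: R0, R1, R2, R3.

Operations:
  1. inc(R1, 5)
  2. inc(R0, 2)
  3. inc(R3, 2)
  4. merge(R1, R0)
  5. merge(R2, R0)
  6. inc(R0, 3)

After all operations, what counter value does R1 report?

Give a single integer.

Op 1: inc R1 by 5 -> R1=(0,5,0,0) value=5
Op 2: inc R0 by 2 -> R0=(2,0,0,0) value=2
Op 3: inc R3 by 2 -> R3=(0,0,0,2) value=2
Op 4: merge R1<->R0 -> R1=(2,5,0,0) R0=(2,5,0,0)
Op 5: merge R2<->R0 -> R2=(2,5,0,0) R0=(2,5,0,0)
Op 6: inc R0 by 3 -> R0=(5,5,0,0) value=10

Answer: 7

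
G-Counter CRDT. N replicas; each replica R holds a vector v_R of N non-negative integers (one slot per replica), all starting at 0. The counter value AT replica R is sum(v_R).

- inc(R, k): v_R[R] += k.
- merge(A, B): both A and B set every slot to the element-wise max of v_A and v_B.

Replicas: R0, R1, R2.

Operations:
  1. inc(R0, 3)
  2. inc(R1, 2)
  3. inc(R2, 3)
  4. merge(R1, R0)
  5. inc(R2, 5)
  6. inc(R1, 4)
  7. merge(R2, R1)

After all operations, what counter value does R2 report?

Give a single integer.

Answer: 17

Derivation:
Op 1: inc R0 by 3 -> R0=(3,0,0) value=3
Op 2: inc R1 by 2 -> R1=(0,2,0) value=2
Op 3: inc R2 by 3 -> R2=(0,0,3) value=3
Op 4: merge R1<->R0 -> R1=(3,2,0) R0=(3,2,0)
Op 5: inc R2 by 5 -> R2=(0,0,8) value=8
Op 6: inc R1 by 4 -> R1=(3,6,0) value=9
Op 7: merge R2<->R1 -> R2=(3,6,8) R1=(3,6,8)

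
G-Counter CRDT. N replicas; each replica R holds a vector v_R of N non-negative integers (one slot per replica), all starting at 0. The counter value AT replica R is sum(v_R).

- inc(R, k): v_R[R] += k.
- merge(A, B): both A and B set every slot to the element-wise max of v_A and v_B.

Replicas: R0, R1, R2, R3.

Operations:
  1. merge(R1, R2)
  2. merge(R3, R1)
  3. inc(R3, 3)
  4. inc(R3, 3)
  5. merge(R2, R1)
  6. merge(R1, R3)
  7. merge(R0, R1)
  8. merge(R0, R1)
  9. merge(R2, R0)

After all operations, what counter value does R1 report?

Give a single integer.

Answer: 6

Derivation:
Op 1: merge R1<->R2 -> R1=(0,0,0,0) R2=(0,0,0,0)
Op 2: merge R3<->R1 -> R3=(0,0,0,0) R1=(0,0,0,0)
Op 3: inc R3 by 3 -> R3=(0,0,0,3) value=3
Op 4: inc R3 by 3 -> R3=(0,0,0,6) value=6
Op 5: merge R2<->R1 -> R2=(0,0,0,0) R1=(0,0,0,0)
Op 6: merge R1<->R3 -> R1=(0,0,0,6) R3=(0,0,0,6)
Op 7: merge R0<->R1 -> R0=(0,0,0,6) R1=(0,0,0,6)
Op 8: merge R0<->R1 -> R0=(0,0,0,6) R1=(0,0,0,6)
Op 9: merge R2<->R0 -> R2=(0,0,0,6) R0=(0,0,0,6)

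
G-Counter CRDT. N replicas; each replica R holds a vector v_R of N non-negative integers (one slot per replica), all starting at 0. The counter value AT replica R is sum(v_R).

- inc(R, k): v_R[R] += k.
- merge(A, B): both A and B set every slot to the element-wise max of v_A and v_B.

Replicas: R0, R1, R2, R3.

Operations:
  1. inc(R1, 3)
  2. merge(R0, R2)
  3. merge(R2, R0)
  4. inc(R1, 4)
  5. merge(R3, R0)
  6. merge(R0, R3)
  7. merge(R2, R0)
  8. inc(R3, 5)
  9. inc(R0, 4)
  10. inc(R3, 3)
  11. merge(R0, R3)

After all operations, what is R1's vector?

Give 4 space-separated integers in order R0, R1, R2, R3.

Op 1: inc R1 by 3 -> R1=(0,3,0,0) value=3
Op 2: merge R0<->R2 -> R0=(0,0,0,0) R2=(0,0,0,0)
Op 3: merge R2<->R0 -> R2=(0,0,0,0) R0=(0,0,0,0)
Op 4: inc R1 by 4 -> R1=(0,7,0,0) value=7
Op 5: merge R3<->R0 -> R3=(0,0,0,0) R0=(0,0,0,0)
Op 6: merge R0<->R3 -> R0=(0,0,0,0) R3=(0,0,0,0)
Op 7: merge R2<->R0 -> R2=(0,0,0,0) R0=(0,0,0,0)
Op 8: inc R3 by 5 -> R3=(0,0,0,5) value=5
Op 9: inc R0 by 4 -> R0=(4,0,0,0) value=4
Op 10: inc R3 by 3 -> R3=(0,0,0,8) value=8
Op 11: merge R0<->R3 -> R0=(4,0,0,8) R3=(4,0,0,8)

Answer: 0 7 0 0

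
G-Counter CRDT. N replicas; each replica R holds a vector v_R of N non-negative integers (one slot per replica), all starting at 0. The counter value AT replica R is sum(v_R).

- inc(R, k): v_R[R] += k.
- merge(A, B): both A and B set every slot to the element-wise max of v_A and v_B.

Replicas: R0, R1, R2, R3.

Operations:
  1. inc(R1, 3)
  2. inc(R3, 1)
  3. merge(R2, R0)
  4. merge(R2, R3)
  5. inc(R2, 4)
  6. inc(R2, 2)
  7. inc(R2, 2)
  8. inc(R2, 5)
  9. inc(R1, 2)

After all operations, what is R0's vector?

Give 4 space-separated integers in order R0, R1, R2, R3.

Op 1: inc R1 by 3 -> R1=(0,3,0,0) value=3
Op 2: inc R3 by 1 -> R3=(0,0,0,1) value=1
Op 3: merge R2<->R0 -> R2=(0,0,0,0) R0=(0,0,0,0)
Op 4: merge R2<->R3 -> R2=(0,0,0,1) R3=(0,0,0,1)
Op 5: inc R2 by 4 -> R2=(0,0,4,1) value=5
Op 6: inc R2 by 2 -> R2=(0,0,6,1) value=7
Op 7: inc R2 by 2 -> R2=(0,0,8,1) value=9
Op 8: inc R2 by 5 -> R2=(0,0,13,1) value=14
Op 9: inc R1 by 2 -> R1=(0,5,0,0) value=5

Answer: 0 0 0 0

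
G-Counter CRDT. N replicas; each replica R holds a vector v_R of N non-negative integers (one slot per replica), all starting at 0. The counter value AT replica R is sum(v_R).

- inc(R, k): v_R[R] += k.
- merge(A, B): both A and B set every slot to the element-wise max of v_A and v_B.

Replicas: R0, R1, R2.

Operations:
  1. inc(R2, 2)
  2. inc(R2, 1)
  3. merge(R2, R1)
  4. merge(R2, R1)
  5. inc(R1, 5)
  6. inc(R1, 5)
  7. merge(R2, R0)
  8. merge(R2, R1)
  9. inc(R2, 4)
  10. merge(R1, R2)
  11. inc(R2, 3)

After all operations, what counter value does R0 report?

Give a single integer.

Answer: 3

Derivation:
Op 1: inc R2 by 2 -> R2=(0,0,2) value=2
Op 2: inc R2 by 1 -> R2=(0,0,3) value=3
Op 3: merge R2<->R1 -> R2=(0,0,3) R1=(0,0,3)
Op 4: merge R2<->R1 -> R2=(0,0,3) R1=(0,0,3)
Op 5: inc R1 by 5 -> R1=(0,5,3) value=8
Op 6: inc R1 by 5 -> R1=(0,10,3) value=13
Op 7: merge R2<->R0 -> R2=(0,0,3) R0=(0,0,3)
Op 8: merge R2<->R1 -> R2=(0,10,3) R1=(0,10,3)
Op 9: inc R2 by 4 -> R2=(0,10,7) value=17
Op 10: merge R1<->R2 -> R1=(0,10,7) R2=(0,10,7)
Op 11: inc R2 by 3 -> R2=(0,10,10) value=20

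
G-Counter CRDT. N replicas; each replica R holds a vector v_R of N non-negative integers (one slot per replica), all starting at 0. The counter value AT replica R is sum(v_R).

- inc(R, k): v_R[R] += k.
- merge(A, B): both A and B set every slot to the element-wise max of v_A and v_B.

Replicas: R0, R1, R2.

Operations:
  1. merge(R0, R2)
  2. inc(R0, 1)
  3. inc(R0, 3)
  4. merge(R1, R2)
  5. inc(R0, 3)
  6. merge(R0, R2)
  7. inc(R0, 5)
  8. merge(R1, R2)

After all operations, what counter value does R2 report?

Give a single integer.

Op 1: merge R0<->R2 -> R0=(0,0,0) R2=(0,0,0)
Op 2: inc R0 by 1 -> R0=(1,0,0) value=1
Op 3: inc R0 by 3 -> R0=(4,0,0) value=4
Op 4: merge R1<->R2 -> R1=(0,0,0) R2=(0,0,0)
Op 5: inc R0 by 3 -> R0=(7,0,0) value=7
Op 6: merge R0<->R2 -> R0=(7,0,0) R2=(7,0,0)
Op 7: inc R0 by 5 -> R0=(12,0,0) value=12
Op 8: merge R1<->R2 -> R1=(7,0,0) R2=(7,0,0)

Answer: 7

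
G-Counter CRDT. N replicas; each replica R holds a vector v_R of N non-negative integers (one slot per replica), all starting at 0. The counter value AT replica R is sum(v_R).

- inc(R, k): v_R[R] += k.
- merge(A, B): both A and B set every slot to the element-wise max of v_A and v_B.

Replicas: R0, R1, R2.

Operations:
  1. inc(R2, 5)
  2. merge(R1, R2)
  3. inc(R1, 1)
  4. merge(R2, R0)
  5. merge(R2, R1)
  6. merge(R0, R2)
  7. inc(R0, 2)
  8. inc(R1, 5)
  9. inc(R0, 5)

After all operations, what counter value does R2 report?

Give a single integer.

Op 1: inc R2 by 5 -> R2=(0,0,5) value=5
Op 2: merge R1<->R2 -> R1=(0,0,5) R2=(0,0,5)
Op 3: inc R1 by 1 -> R1=(0,1,5) value=6
Op 4: merge R2<->R0 -> R2=(0,0,5) R0=(0,0,5)
Op 5: merge R2<->R1 -> R2=(0,1,5) R1=(0,1,5)
Op 6: merge R0<->R2 -> R0=(0,1,5) R2=(0,1,5)
Op 7: inc R0 by 2 -> R0=(2,1,5) value=8
Op 8: inc R1 by 5 -> R1=(0,6,5) value=11
Op 9: inc R0 by 5 -> R0=(7,1,5) value=13

Answer: 6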